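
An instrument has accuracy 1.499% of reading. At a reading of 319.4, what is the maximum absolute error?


Absolute error = (accuracy% / 100) * reading.
Error = (1.499 / 100) * 319.4
Error = 0.01499 * 319.4
Error = 4.7878

4.7878


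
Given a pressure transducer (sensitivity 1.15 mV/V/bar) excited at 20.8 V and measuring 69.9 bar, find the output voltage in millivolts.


Output = sensitivity * Vex * P.
Vout = 1.15 * 20.8 * 69.9
Vout = 23.92 * 69.9
Vout = 1672.01 mV

1672.01 mV


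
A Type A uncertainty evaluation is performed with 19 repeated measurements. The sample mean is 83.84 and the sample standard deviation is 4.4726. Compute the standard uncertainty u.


The standard uncertainty for Type A evaluation is u = s / sqrt(n).
u = 4.4726 / sqrt(19)
u = 4.4726 / 4.3589
u = 1.0261

1.0261


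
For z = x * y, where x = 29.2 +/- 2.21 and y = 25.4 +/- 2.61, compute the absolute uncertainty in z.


For a product z = x*y, the relative uncertainty is:
uz/z = sqrt((ux/x)^2 + (uy/y)^2)
Relative uncertainties: ux/x = 2.21/29.2 = 0.075685
uy/y = 2.61/25.4 = 0.102756
z = 29.2 * 25.4 = 741.7
uz = 741.7 * sqrt(0.075685^2 + 0.102756^2) = 94.654

94.654


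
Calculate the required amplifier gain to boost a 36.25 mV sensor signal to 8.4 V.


Gain = Vout / Vin (converting to same units).
G = 8.4 V / 36.25 mV
G = 8400.0 mV / 36.25 mV
G = 231.72

231.72


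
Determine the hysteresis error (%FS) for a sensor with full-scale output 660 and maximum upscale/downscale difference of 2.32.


Hysteresis = (max difference / full scale) * 100%.
H = (2.32 / 660) * 100
H = 0.352 %FS

0.352 %FS


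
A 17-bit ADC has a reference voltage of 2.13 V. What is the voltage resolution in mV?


The resolution (LSB) of an ADC is Vref / 2^n.
LSB = 2.13 / 2^17
LSB = 2.13 / 131072
LSB = 1.625e-05 V = 0.01625061 mV

0.01625061 mV


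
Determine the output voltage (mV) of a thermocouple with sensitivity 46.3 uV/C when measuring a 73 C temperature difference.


The thermocouple output V = sensitivity * dT.
V = 46.3 uV/C * 73 C
V = 3379.9 uV
V = 3.38 mV

3.38 mV


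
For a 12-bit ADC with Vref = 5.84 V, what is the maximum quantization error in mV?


The maximum quantization error is +/- LSB/2.
LSB = Vref / 2^n = 5.84 / 4096 = 0.00142578 V
Max error = LSB / 2 = 0.00142578 / 2 = 0.00071289 V
Max error = 0.7129 mV

0.7129 mV


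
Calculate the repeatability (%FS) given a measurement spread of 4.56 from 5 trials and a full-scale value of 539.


Repeatability = (spread / full scale) * 100%.
R = (4.56 / 539) * 100
R = 0.846 %FS

0.846 %FS


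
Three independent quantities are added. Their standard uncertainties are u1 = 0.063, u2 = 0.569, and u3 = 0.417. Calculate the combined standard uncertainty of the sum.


For a sum of independent quantities, uc = sqrt(u1^2 + u2^2 + u3^2).
uc = sqrt(0.063^2 + 0.569^2 + 0.417^2)
uc = sqrt(0.003969 + 0.323761 + 0.173889)
uc = 0.7083

0.7083


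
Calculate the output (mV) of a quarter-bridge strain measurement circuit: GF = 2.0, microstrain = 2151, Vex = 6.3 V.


Quarter bridge output: Vout = (GF * epsilon * Vex) / 4.
Vout = (2.0 * 2151e-6 * 6.3) / 4
Vout = 0.0271026 / 4 V
Vout = 0.00677565 V = 6.7756 mV

6.7756 mV


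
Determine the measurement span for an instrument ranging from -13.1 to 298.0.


Span = upper range - lower range.
Span = 298.0 - (-13.1)
Span = 311.1

311.1


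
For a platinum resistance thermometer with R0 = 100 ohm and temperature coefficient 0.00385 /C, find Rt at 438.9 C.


The RTD equation: Rt = R0 * (1 + alpha * T).
Rt = 100 * (1 + 0.00385 * 438.9)
Rt = 100 * (1 + 1.689765)
Rt = 100 * 2.689765
Rt = 268.976 ohm

268.976 ohm


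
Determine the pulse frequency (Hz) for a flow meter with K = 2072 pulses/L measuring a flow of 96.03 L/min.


Frequency = K * Q / 60 (converting L/min to L/s).
f = 2072 * 96.03 / 60
f = 198974.16 / 60
f = 3316.24 Hz

3316.24 Hz


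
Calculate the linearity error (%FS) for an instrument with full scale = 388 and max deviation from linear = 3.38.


Linearity error = (max deviation / full scale) * 100%.
Linearity = (3.38 / 388) * 100
Linearity = 0.871 %FS

0.871 %FS


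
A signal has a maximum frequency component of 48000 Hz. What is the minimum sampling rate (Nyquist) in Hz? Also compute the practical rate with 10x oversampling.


By Nyquist theorem, fs_min = 2 * fmax.
fs_min = 2 * 48000 = 96000 Hz
Practical rate = 10 * fs_min = 10 * 96000 = 960000 Hz

fs_min = 96000 Hz, fs_practical = 960000 Hz


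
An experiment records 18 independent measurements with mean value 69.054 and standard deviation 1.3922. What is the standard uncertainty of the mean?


The standard uncertainty for Type A evaluation is u = s / sqrt(n).
u = 1.3922 / sqrt(18)
u = 1.3922 / 4.2426
u = 0.3281

0.3281


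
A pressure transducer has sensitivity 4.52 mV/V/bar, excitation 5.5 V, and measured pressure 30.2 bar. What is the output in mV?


Output = sensitivity * Vex * P.
Vout = 4.52 * 5.5 * 30.2
Vout = 24.86 * 30.2
Vout = 750.77 mV

750.77 mV


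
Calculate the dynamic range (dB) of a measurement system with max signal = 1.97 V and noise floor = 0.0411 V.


Dynamic range = 20 * log10(Vmax / Vnoise).
DR = 20 * log10(1.97 / 0.0411)
DR = 20 * log10(47.93)
DR = 33.61 dB

33.61 dB


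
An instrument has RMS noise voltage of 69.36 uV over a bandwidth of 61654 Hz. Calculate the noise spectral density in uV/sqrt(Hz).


Noise spectral density = Vrms / sqrt(BW).
NSD = 69.36 / sqrt(61654)
NSD = 69.36 / 248.3022
NSD = 0.2793 uV/sqrt(Hz)

0.2793 uV/sqrt(Hz)


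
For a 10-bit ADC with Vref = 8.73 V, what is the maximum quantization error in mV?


The maximum quantization error is +/- LSB/2.
LSB = Vref / 2^n = 8.73 / 1024 = 0.00852539 V
Max error = LSB / 2 = 0.00852539 / 2 = 0.0042627 V
Max error = 4.2627 mV

4.2627 mV


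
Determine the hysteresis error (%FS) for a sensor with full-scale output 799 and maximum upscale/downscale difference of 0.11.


Hysteresis = (max difference / full scale) * 100%.
H = (0.11 / 799) * 100
H = 0.014 %FS

0.014 %FS


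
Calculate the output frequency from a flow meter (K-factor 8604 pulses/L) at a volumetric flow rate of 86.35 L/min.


Frequency = K * Q / 60 (converting L/min to L/s).
f = 8604 * 86.35 / 60
f = 742955.4 / 60
f = 12382.59 Hz

12382.59 Hz


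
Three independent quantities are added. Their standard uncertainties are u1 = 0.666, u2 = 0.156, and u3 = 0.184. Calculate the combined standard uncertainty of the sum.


For a sum of independent quantities, uc = sqrt(u1^2 + u2^2 + u3^2).
uc = sqrt(0.666^2 + 0.156^2 + 0.184^2)
uc = sqrt(0.443556 + 0.024336 + 0.033856)
uc = 0.7083

0.7083


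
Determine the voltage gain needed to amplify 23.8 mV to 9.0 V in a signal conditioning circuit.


Gain = Vout / Vin (converting to same units).
G = 9.0 V / 23.8 mV
G = 9000.0 mV / 23.8 mV
G = 378.15

378.15


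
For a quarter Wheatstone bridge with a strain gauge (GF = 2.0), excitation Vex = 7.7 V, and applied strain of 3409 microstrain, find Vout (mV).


Quarter bridge output: Vout = (GF * epsilon * Vex) / 4.
Vout = (2.0 * 3409e-6 * 7.7) / 4
Vout = 0.0524986 / 4 V
Vout = 0.01312465 V = 13.1246 mV

13.1246 mV


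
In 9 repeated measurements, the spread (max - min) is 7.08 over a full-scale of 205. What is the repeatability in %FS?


Repeatability = (spread / full scale) * 100%.
R = (7.08 / 205) * 100
R = 3.454 %FS

3.454 %FS


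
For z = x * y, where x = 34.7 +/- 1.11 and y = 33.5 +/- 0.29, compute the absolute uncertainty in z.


For a product z = x*y, the relative uncertainty is:
uz/z = sqrt((ux/x)^2 + (uy/y)^2)
Relative uncertainties: ux/x = 1.11/34.7 = 0.031988
uy/y = 0.29/33.5 = 0.008657
z = 34.7 * 33.5 = 1162.5
uz = 1162.5 * sqrt(0.031988^2 + 0.008657^2) = 38.523

38.523


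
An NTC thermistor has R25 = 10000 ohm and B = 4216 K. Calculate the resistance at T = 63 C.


NTC thermistor equation: Rt = R25 * exp(B * (1/T - 1/T25)).
T in Kelvin: 336.15 K, T25 = 298.15 K
1/T - 1/T25 = 1/336.15 - 1/298.15 = -0.00037915
B * (1/T - 1/T25) = 4216 * -0.00037915 = -1.5985
Rt = 10000 * exp(-1.5985) = 2022.0 ohm

2022.0 ohm


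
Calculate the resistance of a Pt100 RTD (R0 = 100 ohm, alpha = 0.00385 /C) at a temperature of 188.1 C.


The RTD equation: Rt = R0 * (1 + alpha * T).
Rt = 100 * (1 + 0.00385 * 188.1)
Rt = 100 * (1 + 0.724185)
Rt = 100 * 1.724185
Rt = 172.418 ohm

172.418 ohm


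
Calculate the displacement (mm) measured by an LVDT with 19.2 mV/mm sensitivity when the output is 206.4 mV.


Displacement = Vout / sensitivity.
d = 206.4 / 19.2
d = 10.75 mm

10.75 mm


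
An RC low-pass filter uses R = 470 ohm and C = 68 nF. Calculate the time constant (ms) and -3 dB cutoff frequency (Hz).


Time constant: tau = R * C.
tau = 470 * 6.80e-08 = 3.196e-05 s
tau = 0.032 ms
Cutoff frequency: fc = 1 / (2*pi*R*C).
fc = 1 / (2*pi*3.196e-05) = 4979.82 Hz

tau = 0.032 ms, fc = 4979.82 Hz


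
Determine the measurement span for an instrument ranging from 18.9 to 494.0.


Span = upper range - lower range.
Span = 494.0 - (18.9)
Span = 475.1

475.1


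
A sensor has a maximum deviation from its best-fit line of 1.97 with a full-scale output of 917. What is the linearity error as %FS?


Linearity error = (max deviation / full scale) * 100%.
Linearity = (1.97 / 917) * 100
Linearity = 0.215 %FS

0.215 %FS


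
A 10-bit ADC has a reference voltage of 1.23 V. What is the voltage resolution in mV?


The resolution (LSB) of an ADC is Vref / 2^n.
LSB = 1.23 / 2^10
LSB = 1.23 / 1024
LSB = 0.00120117 V = 1.20117188 mV

1.20117188 mV


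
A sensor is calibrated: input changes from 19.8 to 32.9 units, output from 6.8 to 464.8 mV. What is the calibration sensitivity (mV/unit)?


Sensitivity = (y2 - y1) / (x2 - x1).
S = (464.8 - 6.8) / (32.9 - 19.8)
S = 458.0 / 13.1
S = 34.9618 mV/unit

34.9618 mV/unit


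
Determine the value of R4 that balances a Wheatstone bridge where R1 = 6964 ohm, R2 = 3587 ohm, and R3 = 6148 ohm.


At balance: R1*R4 = R2*R3, so R4 = R2*R3/R1.
R4 = 3587 * 6148 / 6964
R4 = 22052876 / 6964
R4 = 3166.7 ohm

3166.7 ohm


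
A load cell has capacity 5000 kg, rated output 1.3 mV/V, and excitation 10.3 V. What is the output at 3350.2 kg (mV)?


Vout = rated_output * Vex * (load / capacity).
Vout = 1.3 * 10.3 * (3350.2 / 5000)
Vout = 1.3 * 10.3 * 0.67004
Vout = 8.972 mV

8.972 mV


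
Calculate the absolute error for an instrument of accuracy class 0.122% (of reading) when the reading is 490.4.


Absolute error = (accuracy% / 100) * reading.
Error = (0.122 / 100) * 490.4
Error = 0.00122 * 490.4
Error = 0.5983

0.5983


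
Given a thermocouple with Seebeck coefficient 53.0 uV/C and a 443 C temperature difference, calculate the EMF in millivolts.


The thermocouple output V = sensitivity * dT.
V = 53.0 uV/C * 443 C
V = 23479.0 uV
V = 23.479 mV

23.479 mV


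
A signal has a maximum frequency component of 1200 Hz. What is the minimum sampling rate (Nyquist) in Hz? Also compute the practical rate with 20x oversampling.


By Nyquist theorem, fs_min = 2 * fmax.
fs_min = 2 * 1200 = 2400 Hz
Practical rate = 20 * fs_min = 20 * 2400 = 48000 Hz

fs_min = 2400 Hz, fs_practical = 48000 Hz


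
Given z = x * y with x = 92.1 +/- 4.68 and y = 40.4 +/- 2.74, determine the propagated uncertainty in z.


For a product z = x*y, the relative uncertainty is:
uz/z = sqrt((ux/x)^2 + (uy/y)^2)
Relative uncertainties: ux/x = 4.68/92.1 = 0.050814
uy/y = 2.74/40.4 = 0.067822
z = 92.1 * 40.4 = 3720.8
uz = 3720.8 * sqrt(0.050814^2 + 0.067822^2) = 315.326

315.326


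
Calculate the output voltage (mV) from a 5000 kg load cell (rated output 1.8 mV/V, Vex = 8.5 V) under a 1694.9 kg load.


Vout = rated_output * Vex * (load / capacity).
Vout = 1.8 * 8.5 * (1694.9 / 5000)
Vout = 1.8 * 8.5 * 0.33898
Vout = 5.186 mV

5.186 mV


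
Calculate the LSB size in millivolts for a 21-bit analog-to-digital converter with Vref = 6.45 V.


The resolution (LSB) of an ADC is Vref / 2^n.
LSB = 6.45 / 2^21
LSB = 6.45 / 2097152
LSB = 3.08e-06 V = 0.0030756 mV

0.0030756 mV


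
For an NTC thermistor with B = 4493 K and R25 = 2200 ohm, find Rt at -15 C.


NTC thermistor equation: Rt = R25 * exp(B * (1/T - 1/T25)).
T in Kelvin: 258.15 K, T25 = 298.15 K
1/T - 1/T25 = 1/258.15 - 1/298.15 = 0.0005197
B * (1/T - 1/T25) = 4493 * 0.0005197 = 2.335
Rt = 2200 * exp(2.335) = 22725.1 ohm

22725.1 ohm


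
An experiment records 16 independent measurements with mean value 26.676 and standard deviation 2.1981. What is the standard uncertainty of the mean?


The standard uncertainty for Type A evaluation is u = s / sqrt(n).
u = 2.1981 / sqrt(16)
u = 2.1981 / 4.0
u = 0.5495

0.5495


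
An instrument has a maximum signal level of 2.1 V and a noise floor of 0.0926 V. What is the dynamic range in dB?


Dynamic range = 20 * log10(Vmax / Vnoise).
DR = 20 * log10(2.1 / 0.0926)
DR = 20 * log10(22.68)
DR = 27.11 dB

27.11 dB


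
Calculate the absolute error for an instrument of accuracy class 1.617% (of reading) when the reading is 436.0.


Absolute error = (accuracy% / 100) * reading.
Error = (1.617 / 100) * 436.0
Error = 0.01617 * 436.0
Error = 7.0501

7.0501


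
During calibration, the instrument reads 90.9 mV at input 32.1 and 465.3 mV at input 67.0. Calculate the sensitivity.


Sensitivity = (y2 - y1) / (x2 - x1).
S = (465.3 - 90.9) / (67.0 - 32.1)
S = 374.4 / 34.9
S = 10.7278 mV/unit

10.7278 mV/unit


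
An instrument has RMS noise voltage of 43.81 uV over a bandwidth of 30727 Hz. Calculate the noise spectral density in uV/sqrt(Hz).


Noise spectral density = Vrms / sqrt(BW).
NSD = 43.81 / sqrt(30727)
NSD = 43.81 / 175.2912
NSD = 0.2499 uV/sqrt(Hz)

0.2499 uV/sqrt(Hz)


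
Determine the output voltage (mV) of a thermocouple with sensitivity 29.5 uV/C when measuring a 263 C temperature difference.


The thermocouple output V = sensitivity * dT.
V = 29.5 uV/C * 263 C
V = 7758.5 uV
V = 7.758 mV

7.758 mV


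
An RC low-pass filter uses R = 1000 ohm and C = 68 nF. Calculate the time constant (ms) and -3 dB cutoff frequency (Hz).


Time constant: tau = R * C.
tau = 1000 * 6.80e-08 = 6.8e-05 s
tau = 0.068 ms
Cutoff frequency: fc = 1 / (2*pi*R*C).
fc = 1 / (2*pi*6.8e-05) = 2340.51 Hz

tau = 0.068 ms, fc = 2340.51 Hz


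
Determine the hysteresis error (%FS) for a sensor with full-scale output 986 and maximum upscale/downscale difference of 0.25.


Hysteresis = (max difference / full scale) * 100%.
H = (0.25 / 986) * 100
H = 0.025 %FS

0.025 %FS


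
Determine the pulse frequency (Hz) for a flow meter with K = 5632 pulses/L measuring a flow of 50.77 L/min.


Frequency = K * Q / 60 (converting L/min to L/s).
f = 5632 * 50.77 / 60
f = 285936.64 / 60
f = 4765.61 Hz

4765.61 Hz


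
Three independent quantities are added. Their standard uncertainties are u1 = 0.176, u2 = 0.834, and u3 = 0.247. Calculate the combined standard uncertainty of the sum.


For a sum of independent quantities, uc = sqrt(u1^2 + u2^2 + u3^2).
uc = sqrt(0.176^2 + 0.834^2 + 0.247^2)
uc = sqrt(0.030976 + 0.695556 + 0.061009)
uc = 0.8874

0.8874


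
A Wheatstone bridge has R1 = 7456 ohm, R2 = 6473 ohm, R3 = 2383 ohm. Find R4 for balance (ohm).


At balance: R1*R4 = R2*R3, so R4 = R2*R3/R1.
R4 = 6473 * 2383 / 7456
R4 = 15425159 / 7456
R4 = 2068.82 ohm

2068.82 ohm


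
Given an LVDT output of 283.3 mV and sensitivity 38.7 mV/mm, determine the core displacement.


Displacement = Vout / sensitivity.
d = 283.3 / 38.7
d = 7.32 mm

7.32 mm


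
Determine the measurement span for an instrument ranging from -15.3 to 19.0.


Span = upper range - lower range.
Span = 19.0 - (-15.3)
Span = 34.3

34.3


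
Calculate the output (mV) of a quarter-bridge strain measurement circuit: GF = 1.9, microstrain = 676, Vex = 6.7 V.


Quarter bridge output: Vout = (GF * epsilon * Vex) / 4.
Vout = (1.9 * 676e-6 * 6.7) / 4
Vout = 0.00860548 / 4 V
Vout = 0.00215137 V = 2.1514 mV

2.1514 mV


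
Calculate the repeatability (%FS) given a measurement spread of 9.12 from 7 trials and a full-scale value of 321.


Repeatability = (spread / full scale) * 100%.
R = (9.12 / 321) * 100
R = 2.841 %FS

2.841 %FS


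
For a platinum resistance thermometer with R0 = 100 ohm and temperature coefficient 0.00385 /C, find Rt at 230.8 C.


The RTD equation: Rt = R0 * (1 + alpha * T).
Rt = 100 * (1 + 0.00385 * 230.8)
Rt = 100 * (1 + 0.88858)
Rt = 100 * 1.88858
Rt = 188.858 ohm

188.858 ohm


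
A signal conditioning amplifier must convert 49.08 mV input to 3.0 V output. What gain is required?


Gain = Vout / Vin (converting to same units).
G = 3.0 V / 49.08 mV
G = 3000.0 mV / 49.08 mV
G = 61.12

61.12


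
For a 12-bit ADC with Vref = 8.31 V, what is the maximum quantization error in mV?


The maximum quantization error is +/- LSB/2.
LSB = Vref / 2^n = 8.31 / 4096 = 0.00202881 V
Max error = LSB / 2 = 0.00202881 / 2 = 0.0010144 V
Max error = 1.0144 mV

1.0144 mV


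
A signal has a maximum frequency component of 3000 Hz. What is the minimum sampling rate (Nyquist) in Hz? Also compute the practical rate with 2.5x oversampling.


By Nyquist theorem, fs_min = 2 * fmax.
fs_min = 2 * 3000 = 6000 Hz
Practical rate = 2.5 * fs_min = 2.5 * 6000 = 15000 Hz

fs_min = 6000 Hz, fs_practical = 15000 Hz


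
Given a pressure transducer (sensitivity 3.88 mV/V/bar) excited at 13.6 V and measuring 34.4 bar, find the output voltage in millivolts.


Output = sensitivity * Vex * P.
Vout = 3.88 * 13.6 * 34.4
Vout = 52.768 * 34.4
Vout = 1815.22 mV

1815.22 mV


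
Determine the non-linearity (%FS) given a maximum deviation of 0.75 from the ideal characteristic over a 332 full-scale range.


Linearity error = (max deviation / full scale) * 100%.
Linearity = (0.75 / 332) * 100
Linearity = 0.226 %FS

0.226 %FS


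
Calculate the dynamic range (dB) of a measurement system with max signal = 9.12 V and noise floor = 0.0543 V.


Dynamic range = 20 * log10(Vmax / Vnoise).
DR = 20 * log10(9.12 / 0.0543)
DR = 20 * log10(167.96)
DR = 44.5 dB

44.5 dB


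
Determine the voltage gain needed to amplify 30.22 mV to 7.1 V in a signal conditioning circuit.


Gain = Vout / Vin (converting to same units).
G = 7.1 V / 30.22 mV
G = 7100.0 mV / 30.22 mV
G = 234.94

234.94


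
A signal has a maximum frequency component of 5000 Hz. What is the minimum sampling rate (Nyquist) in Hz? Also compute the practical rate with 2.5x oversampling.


By Nyquist theorem, fs_min = 2 * fmax.
fs_min = 2 * 5000 = 10000 Hz
Practical rate = 2.5 * fs_min = 2.5 * 10000 = 25000 Hz

fs_min = 10000 Hz, fs_practical = 25000 Hz


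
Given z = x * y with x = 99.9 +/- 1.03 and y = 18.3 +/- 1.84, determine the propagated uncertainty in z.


For a product z = x*y, the relative uncertainty is:
uz/z = sqrt((ux/x)^2 + (uy/y)^2)
Relative uncertainties: ux/x = 1.03/99.9 = 0.01031
uy/y = 1.84/18.3 = 0.100546
z = 99.9 * 18.3 = 1828.2
uz = 1828.2 * sqrt(0.01031^2 + 0.100546^2) = 184.78

184.78


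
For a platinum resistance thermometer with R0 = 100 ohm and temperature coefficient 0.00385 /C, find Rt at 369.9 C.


The RTD equation: Rt = R0 * (1 + alpha * T).
Rt = 100 * (1 + 0.00385 * 369.9)
Rt = 100 * (1 + 1.424115)
Rt = 100 * 2.424115
Rt = 242.411 ohm

242.411 ohm


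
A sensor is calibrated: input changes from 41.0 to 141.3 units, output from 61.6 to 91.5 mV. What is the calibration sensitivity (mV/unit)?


Sensitivity = (y2 - y1) / (x2 - x1).
S = (91.5 - 61.6) / (141.3 - 41.0)
S = 29.9 / 100.3
S = 0.2981 mV/unit

0.2981 mV/unit


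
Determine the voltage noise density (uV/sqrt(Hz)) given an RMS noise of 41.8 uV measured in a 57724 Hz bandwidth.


Noise spectral density = Vrms / sqrt(BW).
NSD = 41.8 / sqrt(57724)
NSD = 41.8 / 240.2582
NSD = 0.174 uV/sqrt(Hz)

0.174 uV/sqrt(Hz)


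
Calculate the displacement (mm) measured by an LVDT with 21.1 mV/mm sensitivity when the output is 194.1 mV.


Displacement = Vout / sensitivity.
d = 194.1 / 21.1
d = 9.199 mm

9.199 mm


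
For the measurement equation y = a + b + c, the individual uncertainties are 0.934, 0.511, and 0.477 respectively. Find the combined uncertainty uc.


For a sum of independent quantities, uc = sqrt(u1^2 + u2^2 + u3^2).
uc = sqrt(0.934^2 + 0.511^2 + 0.477^2)
uc = sqrt(0.872356 + 0.261121 + 0.227529)
uc = 1.1666

1.1666


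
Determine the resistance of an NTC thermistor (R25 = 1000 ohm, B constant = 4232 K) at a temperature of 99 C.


NTC thermistor equation: Rt = R25 * exp(B * (1/T - 1/T25)).
T in Kelvin: 372.15 K, T25 = 298.15 K
1/T - 1/T25 = 1/372.15 - 1/298.15 = -0.00066693
B * (1/T - 1/T25) = 4232 * -0.00066693 = -2.8224
Rt = 1000 * exp(-2.8224) = 59.5 ohm

59.5 ohm


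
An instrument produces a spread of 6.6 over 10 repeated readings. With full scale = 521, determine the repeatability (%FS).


Repeatability = (spread / full scale) * 100%.
R = (6.6 / 521) * 100
R = 1.267 %FS

1.267 %FS


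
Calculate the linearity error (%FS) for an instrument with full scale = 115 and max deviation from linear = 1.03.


Linearity error = (max deviation / full scale) * 100%.
Linearity = (1.03 / 115) * 100
Linearity = 0.896 %FS

0.896 %FS


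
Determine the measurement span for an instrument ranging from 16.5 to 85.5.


Span = upper range - lower range.
Span = 85.5 - (16.5)
Span = 69.0

69.0


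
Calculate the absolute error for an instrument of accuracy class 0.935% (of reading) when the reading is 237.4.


Absolute error = (accuracy% / 100) * reading.
Error = (0.935 / 100) * 237.4
Error = 0.00935 * 237.4
Error = 2.2197

2.2197


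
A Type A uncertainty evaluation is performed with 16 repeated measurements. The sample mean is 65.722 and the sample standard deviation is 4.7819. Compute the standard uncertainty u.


The standard uncertainty for Type A evaluation is u = s / sqrt(n).
u = 4.7819 / sqrt(16)
u = 4.7819 / 4.0
u = 1.1955

1.1955


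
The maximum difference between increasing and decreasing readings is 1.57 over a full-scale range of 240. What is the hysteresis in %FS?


Hysteresis = (max difference / full scale) * 100%.
H = (1.57 / 240) * 100
H = 0.654 %FS

0.654 %FS


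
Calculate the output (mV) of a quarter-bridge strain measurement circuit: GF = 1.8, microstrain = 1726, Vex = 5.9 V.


Quarter bridge output: Vout = (GF * epsilon * Vex) / 4.
Vout = (1.8 * 1726e-6 * 5.9) / 4
Vout = 0.01833012 / 4 V
Vout = 0.00458253 V = 4.5825 mV

4.5825 mV


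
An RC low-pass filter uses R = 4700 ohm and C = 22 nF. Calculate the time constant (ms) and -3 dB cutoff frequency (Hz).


Time constant: tau = R * C.
tau = 4700 * 2.20e-08 = 0.0001034 s
tau = 0.1034 ms
Cutoff frequency: fc = 1 / (2*pi*R*C).
fc = 1 / (2*pi*0.0001034) = 1539.22 Hz

tau = 0.1034 ms, fc = 1539.22 Hz


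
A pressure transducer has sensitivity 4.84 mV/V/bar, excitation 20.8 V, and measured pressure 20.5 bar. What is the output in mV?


Output = sensitivity * Vex * P.
Vout = 4.84 * 20.8 * 20.5
Vout = 100.672 * 20.5
Vout = 2063.78 mV

2063.78 mV


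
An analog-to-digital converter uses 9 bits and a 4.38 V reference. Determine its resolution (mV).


The resolution (LSB) of an ADC is Vref / 2^n.
LSB = 4.38 / 2^9
LSB = 4.38 / 512
LSB = 0.00855469 V = 8.5546875 mV

8.5546875 mV


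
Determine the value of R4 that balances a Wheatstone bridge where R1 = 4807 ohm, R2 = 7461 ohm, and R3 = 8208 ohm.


At balance: R1*R4 = R2*R3, so R4 = R2*R3/R1.
R4 = 7461 * 8208 / 4807
R4 = 61239888 / 4807
R4 = 12739.73 ohm

12739.73 ohm


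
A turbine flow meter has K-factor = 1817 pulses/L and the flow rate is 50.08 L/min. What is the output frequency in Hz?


Frequency = K * Q / 60 (converting L/min to L/s).
f = 1817 * 50.08 / 60
f = 90995.36 / 60
f = 1516.59 Hz

1516.59 Hz


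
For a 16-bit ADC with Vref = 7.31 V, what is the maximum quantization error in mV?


The maximum quantization error is +/- LSB/2.
LSB = Vref / 2^n = 7.31 / 65536 = 0.00011154 V
Max error = LSB / 2 = 0.00011154 / 2 = 5.577e-05 V
Max error = 0.0558 mV

0.0558 mV


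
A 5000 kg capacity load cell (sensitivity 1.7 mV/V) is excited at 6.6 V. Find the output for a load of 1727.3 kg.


Vout = rated_output * Vex * (load / capacity).
Vout = 1.7 * 6.6 * (1727.3 / 5000)
Vout = 1.7 * 6.6 * 0.34546
Vout = 3.876 mV

3.876 mV


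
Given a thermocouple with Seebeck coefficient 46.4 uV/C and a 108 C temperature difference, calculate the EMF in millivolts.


The thermocouple output V = sensitivity * dT.
V = 46.4 uV/C * 108 C
V = 5011.2 uV
V = 5.011 mV

5.011 mV


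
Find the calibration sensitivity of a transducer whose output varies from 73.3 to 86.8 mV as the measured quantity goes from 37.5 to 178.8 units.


Sensitivity = (y2 - y1) / (x2 - x1).
S = (86.8 - 73.3) / (178.8 - 37.5)
S = 13.5 / 141.3
S = 0.0955 mV/unit

0.0955 mV/unit


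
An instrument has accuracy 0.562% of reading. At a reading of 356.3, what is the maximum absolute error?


Absolute error = (accuracy% / 100) * reading.
Error = (0.562 / 100) * 356.3
Error = 0.00562 * 356.3
Error = 2.0024

2.0024


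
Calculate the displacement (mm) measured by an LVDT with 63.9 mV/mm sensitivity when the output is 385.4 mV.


Displacement = Vout / sensitivity.
d = 385.4 / 63.9
d = 6.031 mm

6.031 mm


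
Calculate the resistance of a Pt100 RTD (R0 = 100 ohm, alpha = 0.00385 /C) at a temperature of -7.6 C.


The RTD equation: Rt = R0 * (1 + alpha * T).
Rt = 100 * (1 + 0.00385 * -7.6)
Rt = 100 * (1 + -0.02926)
Rt = 100 * 0.97074
Rt = 97.074 ohm

97.074 ohm


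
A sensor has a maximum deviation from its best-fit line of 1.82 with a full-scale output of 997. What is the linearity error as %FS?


Linearity error = (max deviation / full scale) * 100%.
Linearity = (1.82 / 997) * 100
Linearity = 0.183 %FS

0.183 %FS


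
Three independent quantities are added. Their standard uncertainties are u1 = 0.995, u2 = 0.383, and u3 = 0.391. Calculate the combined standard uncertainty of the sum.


For a sum of independent quantities, uc = sqrt(u1^2 + u2^2 + u3^2).
uc = sqrt(0.995^2 + 0.383^2 + 0.391^2)
uc = sqrt(0.990025 + 0.146689 + 0.152881)
uc = 1.1356

1.1356


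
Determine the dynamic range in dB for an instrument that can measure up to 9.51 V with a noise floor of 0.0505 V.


Dynamic range = 20 * log10(Vmax / Vnoise).
DR = 20 * log10(9.51 / 0.0505)
DR = 20 * log10(188.32)
DR = 45.5 dB

45.5 dB


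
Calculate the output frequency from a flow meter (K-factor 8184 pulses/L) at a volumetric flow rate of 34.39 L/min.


Frequency = K * Q / 60 (converting L/min to L/s).
f = 8184 * 34.39 / 60
f = 281447.76 / 60
f = 4690.8 Hz

4690.8 Hz


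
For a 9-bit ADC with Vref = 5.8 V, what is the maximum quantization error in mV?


The maximum quantization error is +/- LSB/2.
LSB = Vref / 2^n = 5.8 / 512 = 0.01132812 V
Max error = LSB / 2 = 0.01132812 / 2 = 0.00566406 V
Max error = 5.6641 mV

5.6641 mV


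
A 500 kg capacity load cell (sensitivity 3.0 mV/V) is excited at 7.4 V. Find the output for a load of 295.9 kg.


Vout = rated_output * Vex * (load / capacity).
Vout = 3.0 * 7.4 * (295.9 / 500)
Vout = 3.0 * 7.4 * 0.5918
Vout = 13.138 mV

13.138 mV


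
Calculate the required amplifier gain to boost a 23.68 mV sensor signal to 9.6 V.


Gain = Vout / Vin (converting to same units).
G = 9.6 V / 23.68 mV
G = 9600.0 mV / 23.68 mV
G = 405.41

405.41


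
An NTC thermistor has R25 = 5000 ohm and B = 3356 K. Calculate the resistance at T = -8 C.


NTC thermistor equation: Rt = R25 * exp(B * (1/T - 1/T25)).
T in Kelvin: 265.15 K, T25 = 298.15 K
1/T - 1/T25 = 1/265.15 - 1/298.15 = 0.00041743
B * (1/T - 1/T25) = 3356 * 0.00041743 = 1.4009
Rt = 5000 * exp(1.4009) = 20294.4 ohm

20294.4 ohm


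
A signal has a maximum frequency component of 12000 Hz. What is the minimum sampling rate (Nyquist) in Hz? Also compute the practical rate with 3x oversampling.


By Nyquist theorem, fs_min = 2 * fmax.
fs_min = 2 * 12000 = 24000 Hz
Practical rate = 3 * fs_min = 3 * 24000 = 72000 Hz

fs_min = 24000 Hz, fs_practical = 72000 Hz


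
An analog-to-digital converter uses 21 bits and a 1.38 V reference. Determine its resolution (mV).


The resolution (LSB) of an ADC is Vref / 2^n.
LSB = 1.38 / 2^21
LSB = 1.38 / 2097152
LSB = 6.6e-07 V = 0.00065804 mV

0.00065804 mV


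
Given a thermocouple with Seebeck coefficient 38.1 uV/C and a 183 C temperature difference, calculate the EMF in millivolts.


The thermocouple output V = sensitivity * dT.
V = 38.1 uV/C * 183 C
V = 6972.3 uV
V = 6.972 mV

6.972 mV


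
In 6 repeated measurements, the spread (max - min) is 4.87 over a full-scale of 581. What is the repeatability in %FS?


Repeatability = (spread / full scale) * 100%.
R = (4.87 / 581) * 100
R = 0.838 %FS

0.838 %FS


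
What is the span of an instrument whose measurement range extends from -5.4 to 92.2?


Span = upper range - lower range.
Span = 92.2 - (-5.4)
Span = 97.6

97.6


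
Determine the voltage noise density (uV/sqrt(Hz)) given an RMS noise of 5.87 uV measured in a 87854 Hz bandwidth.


Noise spectral density = Vrms / sqrt(BW).
NSD = 5.87 / sqrt(87854)
NSD = 5.87 / 296.4018
NSD = 0.0198 uV/sqrt(Hz)

0.0198 uV/sqrt(Hz)


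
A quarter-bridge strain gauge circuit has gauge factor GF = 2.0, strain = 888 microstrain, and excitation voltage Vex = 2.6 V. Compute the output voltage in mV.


Quarter bridge output: Vout = (GF * epsilon * Vex) / 4.
Vout = (2.0 * 888e-6 * 2.6) / 4
Vout = 0.0046176 / 4 V
Vout = 0.0011544 V = 1.1544 mV

1.1544 mV


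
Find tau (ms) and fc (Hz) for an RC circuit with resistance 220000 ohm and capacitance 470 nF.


Time constant: tau = R * C.
tau = 220000 * 4.70e-07 = 0.1034 s
tau = 103.4 ms
Cutoff frequency: fc = 1 / (2*pi*R*C).
fc = 1 / (2*pi*0.1034) = 1.54 Hz

tau = 103.4 ms, fc = 1.54 Hz


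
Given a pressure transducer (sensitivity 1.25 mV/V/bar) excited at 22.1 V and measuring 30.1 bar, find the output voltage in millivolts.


Output = sensitivity * Vex * P.
Vout = 1.25 * 22.1 * 30.1
Vout = 27.625 * 30.1
Vout = 831.51 mV

831.51 mV


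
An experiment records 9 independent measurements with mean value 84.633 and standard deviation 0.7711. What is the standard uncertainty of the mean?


The standard uncertainty for Type A evaluation is u = s / sqrt(n).
u = 0.7711 / sqrt(9)
u = 0.7711 / 3.0
u = 0.257

0.257


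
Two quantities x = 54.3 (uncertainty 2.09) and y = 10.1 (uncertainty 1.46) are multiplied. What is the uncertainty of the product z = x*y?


For a product z = x*y, the relative uncertainty is:
uz/z = sqrt((ux/x)^2 + (uy/y)^2)
Relative uncertainties: ux/x = 2.09/54.3 = 0.03849
uy/y = 1.46/10.1 = 0.144554
z = 54.3 * 10.1 = 548.4
uz = 548.4 * sqrt(0.03849^2 + 0.144554^2) = 82.04

82.04


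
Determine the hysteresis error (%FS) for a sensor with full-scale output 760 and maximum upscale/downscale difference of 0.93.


Hysteresis = (max difference / full scale) * 100%.
H = (0.93 / 760) * 100
H = 0.122 %FS

0.122 %FS


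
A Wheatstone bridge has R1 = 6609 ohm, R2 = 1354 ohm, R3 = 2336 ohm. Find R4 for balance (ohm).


At balance: R1*R4 = R2*R3, so R4 = R2*R3/R1.
R4 = 1354 * 2336 / 6609
R4 = 3162944 / 6609
R4 = 478.58 ohm

478.58 ohm


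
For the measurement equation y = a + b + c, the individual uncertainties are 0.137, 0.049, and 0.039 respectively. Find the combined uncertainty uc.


For a sum of independent quantities, uc = sqrt(u1^2 + u2^2 + u3^2).
uc = sqrt(0.137^2 + 0.049^2 + 0.039^2)
uc = sqrt(0.018769 + 0.002401 + 0.001521)
uc = 0.1506

0.1506


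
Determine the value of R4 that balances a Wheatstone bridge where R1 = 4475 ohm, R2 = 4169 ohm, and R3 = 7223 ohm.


At balance: R1*R4 = R2*R3, so R4 = R2*R3/R1.
R4 = 4169 * 7223 / 4475
R4 = 30112687 / 4475
R4 = 6729.09 ohm

6729.09 ohm


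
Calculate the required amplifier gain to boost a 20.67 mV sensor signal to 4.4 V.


Gain = Vout / Vin (converting to same units).
G = 4.4 V / 20.67 mV
G = 4400.0 mV / 20.67 mV
G = 212.87

212.87


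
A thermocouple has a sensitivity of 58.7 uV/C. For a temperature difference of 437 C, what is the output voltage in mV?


The thermocouple output V = sensitivity * dT.
V = 58.7 uV/C * 437 C
V = 25651.9 uV
V = 25.652 mV

25.652 mV


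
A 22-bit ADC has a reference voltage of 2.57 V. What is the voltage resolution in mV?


The resolution (LSB) of an ADC is Vref / 2^n.
LSB = 2.57 / 2^22
LSB = 2.57 / 4194304
LSB = 6.1e-07 V = 0.00061274 mV

0.00061274 mV


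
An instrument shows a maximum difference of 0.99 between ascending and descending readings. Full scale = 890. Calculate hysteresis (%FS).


Hysteresis = (max difference / full scale) * 100%.
H = (0.99 / 890) * 100
H = 0.111 %FS

0.111 %FS


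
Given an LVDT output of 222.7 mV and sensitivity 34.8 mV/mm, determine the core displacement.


Displacement = Vout / sensitivity.
d = 222.7 / 34.8
d = 6.399 mm

6.399 mm


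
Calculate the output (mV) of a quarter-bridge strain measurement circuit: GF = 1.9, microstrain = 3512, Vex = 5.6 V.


Quarter bridge output: Vout = (GF * epsilon * Vex) / 4.
Vout = (1.9 * 3512e-6 * 5.6) / 4
Vout = 0.03736768 / 4 V
Vout = 0.00934192 V = 9.3419 mV

9.3419 mV


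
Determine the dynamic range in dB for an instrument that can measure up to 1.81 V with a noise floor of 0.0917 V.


Dynamic range = 20 * log10(Vmax / Vnoise).
DR = 20 * log10(1.81 / 0.0917)
DR = 20 * log10(19.74)
DR = 25.91 dB

25.91 dB


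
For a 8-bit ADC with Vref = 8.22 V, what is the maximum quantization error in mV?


The maximum quantization error is +/- LSB/2.
LSB = Vref / 2^n = 8.22 / 256 = 0.03210938 V
Max error = LSB / 2 = 0.03210938 / 2 = 0.01605469 V
Max error = 16.0547 mV

16.0547 mV


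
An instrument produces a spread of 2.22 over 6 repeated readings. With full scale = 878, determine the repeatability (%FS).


Repeatability = (spread / full scale) * 100%.
R = (2.22 / 878) * 100
R = 0.253 %FS

0.253 %FS


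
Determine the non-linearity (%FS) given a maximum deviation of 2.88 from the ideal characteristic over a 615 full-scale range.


Linearity error = (max deviation / full scale) * 100%.
Linearity = (2.88 / 615) * 100
Linearity = 0.468 %FS

0.468 %FS


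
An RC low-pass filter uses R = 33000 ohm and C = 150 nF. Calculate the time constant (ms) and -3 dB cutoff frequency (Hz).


Time constant: tau = R * C.
tau = 33000 * 1.50e-07 = 0.00495 s
tau = 4.95 ms
Cutoff frequency: fc = 1 / (2*pi*R*C).
fc = 1 / (2*pi*0.00495) = 32.15 Hz

tau = 4.95 ms, fc = 32.15 Hz


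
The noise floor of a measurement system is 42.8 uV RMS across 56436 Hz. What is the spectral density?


Noise spectral density = Vrms / sqrt(BW).
NSD = 42.8 / sqrt(56436)
NSD = 42.8 / 237.5626
NSD = 0.1802 uV/sqrt(Hz)

0.1802 uV/sqrt(Hz)


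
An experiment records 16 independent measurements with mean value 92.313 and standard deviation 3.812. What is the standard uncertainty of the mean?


The standard uncertainty for Type A evaluation is u = s / sqrt(n).
u = 3.812 / sqrt(16)
u = 3.812 / 4.0
u = 0.953

0.953


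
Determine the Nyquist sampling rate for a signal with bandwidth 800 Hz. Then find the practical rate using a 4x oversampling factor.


By Nyquist theorem, fs_min = 2 * fmax.
fs_min = 2 * 800 = 1600 Hz
Practical rate = 4 * fs_min = 4 * 1600 = 6400 Hz

fs_min = 1600 Hz, fs_practical = 6400 Hz


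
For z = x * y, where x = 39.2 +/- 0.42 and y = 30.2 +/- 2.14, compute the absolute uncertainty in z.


For a product z = x*y, the relative uncertainty is:
uz/z = sqrt((ux/x)^2 + (uy/y)^2)
Relative uncertainties: ux/x = 0.42/39.2 = 0.010714
uy/y = 2.14/30.2 = 0.070861
z = 39.2 * 30.2 = 1183.8
uz = 1183.8 * sqrt(0.010714^2 + 0.070861^2) = 84.842

84.842


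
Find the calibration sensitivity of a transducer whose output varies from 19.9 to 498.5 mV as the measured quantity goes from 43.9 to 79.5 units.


Sensitivity = (y2 - y1) / (x2 - x1).
S = (498.5 - 19.9) / (79.5 - 43.9)
S = 478.6 / 35.6
S = 13.4438 mV/unit

13.4438 mV/unit


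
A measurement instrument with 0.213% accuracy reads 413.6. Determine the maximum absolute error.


Absolute error = (accuracy% / 100) * reading.
Error = (0.213 / 100) * 413.6
Error = 0.00213 * 413.6
Error = 0.881

0.881


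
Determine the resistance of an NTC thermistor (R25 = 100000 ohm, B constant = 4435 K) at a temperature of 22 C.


NTC thermistor equation: Rt = R25 * exp(B * (1/T - 1/T25)).
T in Kelvin: 295.15 K, T25 = 298.15 K
1/T - 1/T25 = 1/295.15 - 1/298.15 = 3.409e-05
B * (1/T - 1/T25) = 4435 * 3.409e-05 = 0.1512
Rt = 100000 * exp(0.1512) = 116322.3 ohm

116322.3 ohm


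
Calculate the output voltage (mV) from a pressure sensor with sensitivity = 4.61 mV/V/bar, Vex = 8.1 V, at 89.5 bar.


Output = sensitivity * Vex * P.
Vout = 4.61 * 8.1 * 89.5
Vout = 37.341 * 89.5
Vout = 3342.02 mV

3342.02 mV


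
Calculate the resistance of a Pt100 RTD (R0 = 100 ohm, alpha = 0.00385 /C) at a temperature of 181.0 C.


The RTD equation: Rt = R0 * (1 + alpha * T).
Rt = 100 * (1 + 0.00385 * 181.0)
Rt = 100 * (1 + 0.69685)
Rt = 100 * 1.69685
Rt = 169.685 ohm

169.685 ohm


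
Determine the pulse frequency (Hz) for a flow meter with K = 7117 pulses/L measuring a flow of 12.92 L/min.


Frequency = K * Q / 60 (converting L/min to L/s).
f = 7117 * 12.92 / 60
f = 91951.64 / 60
f = 1532.53 Hz

1532.53 Hz


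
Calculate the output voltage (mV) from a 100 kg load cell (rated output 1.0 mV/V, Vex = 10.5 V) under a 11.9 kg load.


Vout = rated_output * Vex * (load / capacity).
Vout = 1.0 * 10.5 * (11.9 / 100)
Vout = 1.0 * 10.5 * 0.119
Vout = 1.25 mV

1.25 mV


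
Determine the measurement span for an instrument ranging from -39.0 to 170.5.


Span = upper range - lower range.
Span = 170.5 - (-39.0)
Span = 209.5

209.5


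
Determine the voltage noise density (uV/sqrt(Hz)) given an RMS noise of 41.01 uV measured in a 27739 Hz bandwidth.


Noise spectral density = Vrms / sqrt(BW).
NSD = 41.01 / sqrt(27739)
NSD = 41.01 / 166.5503
NSD = 0.2462 uV/sqrt(Hz)

0.2462 uV/sqrt(Hz)


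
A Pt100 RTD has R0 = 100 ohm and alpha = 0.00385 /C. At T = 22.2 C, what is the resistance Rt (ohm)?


The RTD equation: Rt = R0 * (1 + alpha * T).
Rt = 100 * (1 + 0.00385 * 22.2)
Rt = 100 * (1 + 0.08547)
Rt = 100 * 1.08547
Rt = 108.547 ohm

108.547 ohm


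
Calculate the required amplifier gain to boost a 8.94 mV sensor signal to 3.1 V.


Gain = Vout / Vin (converting to same units).
G = 3.1 V / 8.94 mV
G = 3100.0 mV / 8.94 mV
G = 346.76

346.76


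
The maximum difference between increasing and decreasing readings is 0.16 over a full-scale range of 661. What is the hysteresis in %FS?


Hysteresis = (max difference / full scale) * 100%.
H = (0.16 / 661) * 100
H = 0.024 %FS

0.024 %FS


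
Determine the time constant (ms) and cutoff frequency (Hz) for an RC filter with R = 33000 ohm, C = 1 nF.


Time constant: tau = R * C.
tau = 33000 * 1.00e-09 = 3.3e-05 s
tau = 0.033 ms
Cutoff frequency: fc = 1 / (2*pi*R*C).
fc = 1 / (2*pi*3.3e-05) = 4822.88 Hz

tau = 0.033 ms, fc = 4822.88 Hz


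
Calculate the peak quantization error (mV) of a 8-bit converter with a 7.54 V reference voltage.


The maximum quantization error is +/- LSB/2.
LSB = Vref / 2^n = 7.54 / 256 = 0.02945313 V
Max error = LSB / 2 = 0.02945313 / 2 = 0.01472656 V
Max error = 14.7266 mV

14.7266 mV


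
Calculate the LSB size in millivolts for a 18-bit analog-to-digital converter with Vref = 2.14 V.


The resolution (LSB) of an ADC is Vref / 2^n.
LSB = 2.14 / 2^18
LSB = 2.14 / 262144
LSB = 8.16e-06 V = 0.00816345 mV

0.00816345 mV


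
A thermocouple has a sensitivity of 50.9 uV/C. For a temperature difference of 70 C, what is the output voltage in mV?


The thermocouple output V = sensitivity * dT.
V = 50.9 uV/C * 70 C
V = 3563.0 uV
V = 3.563 mV

3.563 mV


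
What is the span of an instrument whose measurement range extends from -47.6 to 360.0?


Span = upper range - lower range.
Span = 360.0 - (-47.6)
Span = 407.6

407.6
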